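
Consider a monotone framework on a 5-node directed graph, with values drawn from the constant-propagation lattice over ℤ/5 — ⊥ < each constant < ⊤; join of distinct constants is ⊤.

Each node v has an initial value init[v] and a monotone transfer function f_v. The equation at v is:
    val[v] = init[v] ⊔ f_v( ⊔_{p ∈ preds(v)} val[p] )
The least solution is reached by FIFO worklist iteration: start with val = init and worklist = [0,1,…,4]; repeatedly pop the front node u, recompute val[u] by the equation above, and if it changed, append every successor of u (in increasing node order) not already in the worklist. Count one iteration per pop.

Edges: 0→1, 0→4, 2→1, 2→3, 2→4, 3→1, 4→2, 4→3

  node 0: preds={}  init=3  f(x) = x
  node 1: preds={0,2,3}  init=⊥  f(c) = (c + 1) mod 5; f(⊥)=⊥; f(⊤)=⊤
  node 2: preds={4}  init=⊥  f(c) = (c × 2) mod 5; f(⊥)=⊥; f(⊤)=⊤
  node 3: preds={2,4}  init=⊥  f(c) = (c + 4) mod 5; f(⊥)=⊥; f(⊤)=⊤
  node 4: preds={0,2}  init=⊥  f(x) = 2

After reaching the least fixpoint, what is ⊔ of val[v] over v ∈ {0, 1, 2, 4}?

⊤

Worklist (9 pops):
  #1 pop 0: in=⊥ → 3 (no change)
  #2 pop 1: in=3 → 4 (was ⊥); enqueue []
  #3 pop 2: in=⊥ → ⊥ (no change)
  #4 pop 3: in=⊥ → ⊥ (no change)
  #5 pop 4: in=3 → 2 (was ⊥); enqueue [2,3]
  #6 pop 2: in=2 → 4 (was ⊥); enqueue [1,4]
  #7 pop 3: in=⊤ → ⊤ (was ⊥); enqueue []
  #8 pop 1: in=⊤ → ⊤ (was 4); enqueue []
  #9 pop 4: in=⊤ → 2 (no change)

Fixpoint:
  val[0] = 3
  val[1] = ⊤
  val[2] = 4
  val[3] = ⊤
  val[4] = 2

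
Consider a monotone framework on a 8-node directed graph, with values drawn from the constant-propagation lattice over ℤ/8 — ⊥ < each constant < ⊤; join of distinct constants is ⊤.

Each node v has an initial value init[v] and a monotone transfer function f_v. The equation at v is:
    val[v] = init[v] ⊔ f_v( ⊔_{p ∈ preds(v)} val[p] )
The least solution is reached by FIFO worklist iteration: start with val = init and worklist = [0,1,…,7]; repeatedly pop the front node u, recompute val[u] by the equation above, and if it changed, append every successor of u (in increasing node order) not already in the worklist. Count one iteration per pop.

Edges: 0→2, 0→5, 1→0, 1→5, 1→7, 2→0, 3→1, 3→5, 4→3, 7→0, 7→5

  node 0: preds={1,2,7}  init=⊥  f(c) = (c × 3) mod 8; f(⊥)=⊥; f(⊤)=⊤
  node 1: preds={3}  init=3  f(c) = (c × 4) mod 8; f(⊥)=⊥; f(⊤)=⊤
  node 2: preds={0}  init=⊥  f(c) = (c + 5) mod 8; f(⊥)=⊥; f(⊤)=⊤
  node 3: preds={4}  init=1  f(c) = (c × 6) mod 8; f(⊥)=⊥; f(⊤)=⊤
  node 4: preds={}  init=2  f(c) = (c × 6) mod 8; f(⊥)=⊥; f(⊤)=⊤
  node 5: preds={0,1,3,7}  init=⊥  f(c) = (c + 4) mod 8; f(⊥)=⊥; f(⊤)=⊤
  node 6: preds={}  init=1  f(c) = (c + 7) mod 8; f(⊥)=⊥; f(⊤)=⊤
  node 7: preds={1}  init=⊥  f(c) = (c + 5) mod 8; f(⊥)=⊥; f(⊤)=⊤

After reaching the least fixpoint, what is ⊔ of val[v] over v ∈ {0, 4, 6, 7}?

Iteration log — 13 steps:
  step 1. node 0  ⊔preds=3  new=1  old=⊥  +wl: 
  step 2. node 1  ⊔preds=1  new=⊤  old=3  +wl: 0
  step 3. node 2  ⊔preds=1  new=6  old=⊥  +wl: 
  step 4. node 3  ⊔preds=2  new=⊤  old=1  +wl: 1
  step 5. node 4  ⊔preds=⊥  new=2  stable
  step 6. node 5  ⊔preds=⊤  new=⊤  old=⊥  +wl: 
  step 7. node 6  ⊔preds=⊥  new=1  stable
  step 8. node 7  ⊔preds=⊤  new=⊤  old=⊥  +wl: 5
  step 9. node 0  ⊔preds=⊤  new=⊤  old=1  +wl: 2
  step 10. node 1  ⊔preds=⊤  new=⊤  stable
  step 11. node 5  ⊔preds=⊤  new=⊤  stable
  step 12. node 2  ⊔preds=⊤  new=⊤  old=6  +wl: 0
  step 13. node 0  ⊔preds=⊤  new=⊤  stable

Least fixpoint reached:
  node 0: ⊤
  node 1: ⊤
  node 2: ⊤
  node 3: ⊤
  node 4: 2
  node 5: ⊤
  node 6: 1
  node 7: ⊤

⊤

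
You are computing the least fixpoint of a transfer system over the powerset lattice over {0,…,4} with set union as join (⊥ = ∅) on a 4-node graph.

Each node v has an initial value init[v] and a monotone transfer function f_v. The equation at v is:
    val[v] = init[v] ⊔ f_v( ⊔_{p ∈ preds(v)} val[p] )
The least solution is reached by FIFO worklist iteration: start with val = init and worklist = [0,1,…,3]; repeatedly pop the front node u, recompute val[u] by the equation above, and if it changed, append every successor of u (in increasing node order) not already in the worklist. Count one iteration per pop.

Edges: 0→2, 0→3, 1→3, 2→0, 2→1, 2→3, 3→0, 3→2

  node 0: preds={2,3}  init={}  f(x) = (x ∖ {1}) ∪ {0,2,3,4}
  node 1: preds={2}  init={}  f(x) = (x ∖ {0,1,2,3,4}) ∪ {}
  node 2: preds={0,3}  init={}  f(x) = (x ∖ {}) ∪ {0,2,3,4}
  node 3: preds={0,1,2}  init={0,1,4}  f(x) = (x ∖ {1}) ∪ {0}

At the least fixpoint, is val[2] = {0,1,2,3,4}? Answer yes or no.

Trace (7 dequeues):
  [1] u=0 | in {0,1,4} | out {0,2,3,4} | prev {} | push {}
  [2] u=1 | in {} | out {} | ==
  [3] u=2 | in {0,1,2,3,4} | out {0,1,2,3,4} | prev {} | push {0,1}
  [4] u=3 | in {0,1,2,3,4} | out {0,1,2,3,4} | prev {0,1,4} | push {2}
  [5] u=0 | in {0,1,2,3,4} | out {0,2,3,4} | ==
  [6] u=1 | in {0,1,2,3,4} | out {} | ==
  [7] u=2 | in {0,1,2,3,4} | out {0,1,2,3,4} | ==

Converged values:
  [0] {0,2,3,4}
  [1] {}
  [2] {0,1,2,3,4}
  [3] {0,1,2,3,4}

yes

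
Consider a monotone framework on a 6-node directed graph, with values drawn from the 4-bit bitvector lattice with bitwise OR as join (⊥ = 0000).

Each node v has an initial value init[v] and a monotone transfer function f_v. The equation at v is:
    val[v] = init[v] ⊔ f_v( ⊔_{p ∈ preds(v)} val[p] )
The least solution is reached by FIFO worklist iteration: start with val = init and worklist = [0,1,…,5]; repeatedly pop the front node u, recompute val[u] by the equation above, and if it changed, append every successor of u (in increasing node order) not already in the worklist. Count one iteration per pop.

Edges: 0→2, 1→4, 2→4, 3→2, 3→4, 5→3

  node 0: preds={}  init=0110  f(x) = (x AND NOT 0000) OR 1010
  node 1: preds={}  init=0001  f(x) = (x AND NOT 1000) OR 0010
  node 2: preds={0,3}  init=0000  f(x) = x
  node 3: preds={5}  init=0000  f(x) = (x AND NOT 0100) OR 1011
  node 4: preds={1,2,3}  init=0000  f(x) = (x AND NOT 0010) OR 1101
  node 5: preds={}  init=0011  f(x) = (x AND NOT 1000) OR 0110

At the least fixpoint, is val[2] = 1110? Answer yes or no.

no

Trace (9 dequeues):
  [1] u=0 | in 0000 | out 1110 | prev 0110 | push {}
  [2] u=1 | in 0000 | out 0011 | prev 0001 | push {}
  [3] u=2 | in 1110 | out 1110 | prev 0000 | push {}
  [4] u=3 | in 0011 | out 1011 | prev 0000 | push {2}
  [5] u=4 | in 1111 | out 1101 | prev 0000 | push {}
  [6] u=5 | in 0000 | out 0111 | prev 0011 | push {3}
  [7] u=2 | in 1111 | out 1111 | prev 1110 | push {4}
  [8] u=3 | in 0111 | out 1011 | ==
  [9] u=4 | in 1111 | out 1101 | ==

Converged values:
  [0] 1110
  [1] 0011
  [2] 1111
  [3] 1011
  [4] 1101
  [5] 0111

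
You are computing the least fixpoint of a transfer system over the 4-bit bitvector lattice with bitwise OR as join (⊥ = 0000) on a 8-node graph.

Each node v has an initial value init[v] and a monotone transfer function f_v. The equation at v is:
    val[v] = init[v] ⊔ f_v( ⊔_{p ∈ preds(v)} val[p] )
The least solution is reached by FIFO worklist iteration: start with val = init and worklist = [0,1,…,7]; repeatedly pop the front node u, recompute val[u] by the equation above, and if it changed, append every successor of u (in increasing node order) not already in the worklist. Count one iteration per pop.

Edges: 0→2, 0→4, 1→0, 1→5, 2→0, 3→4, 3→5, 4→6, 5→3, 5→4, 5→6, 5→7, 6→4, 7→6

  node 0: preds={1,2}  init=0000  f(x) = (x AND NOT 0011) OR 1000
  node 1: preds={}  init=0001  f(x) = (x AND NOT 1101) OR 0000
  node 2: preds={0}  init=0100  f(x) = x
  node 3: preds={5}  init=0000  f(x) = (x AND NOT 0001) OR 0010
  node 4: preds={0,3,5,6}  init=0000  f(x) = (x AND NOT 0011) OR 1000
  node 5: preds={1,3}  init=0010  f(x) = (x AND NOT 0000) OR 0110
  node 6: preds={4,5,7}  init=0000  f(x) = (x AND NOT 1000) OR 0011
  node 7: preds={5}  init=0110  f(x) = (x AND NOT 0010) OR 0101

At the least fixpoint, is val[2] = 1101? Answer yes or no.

Trace (13 dequeues):
  [1] u=0 | in 0101 | out 1100 | prev 0000 | push {}
  [2] u=1 | in 0000 | out 0001 | ==
  [3] u=2 | in 1100 | out 1100 | prev 0100 | push {0}
  [4] u=3 | in 0010 | out 0010 | prev 0000 | push {}
  [5] u=4 | in 1110 | out 1100 | prev 0000 | push {}
  [6] u=5 | in 0011 | out 0111 | prev 0010 | push {3,4}
  [7] u=6 | in 1111 | out 0111 | prev 0000 | push {}
  [8] u=7 | in 0111 | out 0111 | prev 0110 | push {6}
  [9] u=0 | in 1101 | out 1100 | ==
  [10] u=3 | in 0111 | out 0110 | prev 0010 | push {5}
  [11] u=4 | in 1111 | out 1100 | ==
  [12] u=6 | in 1111 | out 0111 | ==
  [13] u=5 | in 0111 | out 0111 | ==

Converged values:
  [0] 1100
  [1] 0001
  [2] 1100
  [3] 0110
  [4] 1100
  [5] 0111
  [6] 0111
  [7] 0111

no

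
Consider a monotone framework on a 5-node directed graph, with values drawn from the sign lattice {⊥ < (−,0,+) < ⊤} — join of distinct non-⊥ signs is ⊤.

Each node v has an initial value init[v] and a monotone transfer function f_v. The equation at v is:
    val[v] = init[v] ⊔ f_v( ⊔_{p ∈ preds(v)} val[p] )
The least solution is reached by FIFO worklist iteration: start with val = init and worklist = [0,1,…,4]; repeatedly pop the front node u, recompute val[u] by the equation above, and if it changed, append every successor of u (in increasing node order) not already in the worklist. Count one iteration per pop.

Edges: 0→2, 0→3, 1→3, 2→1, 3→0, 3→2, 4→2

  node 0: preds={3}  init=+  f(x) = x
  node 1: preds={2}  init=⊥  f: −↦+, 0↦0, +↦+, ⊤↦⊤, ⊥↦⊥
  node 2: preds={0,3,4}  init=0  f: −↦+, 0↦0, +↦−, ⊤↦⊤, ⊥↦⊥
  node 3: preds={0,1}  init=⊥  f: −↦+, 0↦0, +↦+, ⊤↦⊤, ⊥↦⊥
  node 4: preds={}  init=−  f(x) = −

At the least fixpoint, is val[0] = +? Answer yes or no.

Worklist (9 pops):
  #1 pop 0: in=⊥ → + (no change)
  #2 pop 1: in=0 → 0 (was ⊥); enqueue []
  #3 pop 2: in=⊤ → ⊤ (was 0); enqueue [1]
  #4 pop 3: in=⊤ → ⊤ (was ⊥); enqueue [0,2]
  #5 pop 4: in=⊥ → − (no change)
  #6 pop 1: in=⊤ → ⊤ (was 0); enqueue [3]
  #7 pop 0: in=⊤ → ⊤ (was +); enqueue []
  #8 pop 2: in=⊤ → ⊤ (no change)
  #9 pop 3: in=⊤ → ⊤ (no change)

Fixpoint:
  val[0] = ⊤
  val[1] = ⊤
  val[2] = ⊤
  val[3] = ⊤
  val[4] = −

no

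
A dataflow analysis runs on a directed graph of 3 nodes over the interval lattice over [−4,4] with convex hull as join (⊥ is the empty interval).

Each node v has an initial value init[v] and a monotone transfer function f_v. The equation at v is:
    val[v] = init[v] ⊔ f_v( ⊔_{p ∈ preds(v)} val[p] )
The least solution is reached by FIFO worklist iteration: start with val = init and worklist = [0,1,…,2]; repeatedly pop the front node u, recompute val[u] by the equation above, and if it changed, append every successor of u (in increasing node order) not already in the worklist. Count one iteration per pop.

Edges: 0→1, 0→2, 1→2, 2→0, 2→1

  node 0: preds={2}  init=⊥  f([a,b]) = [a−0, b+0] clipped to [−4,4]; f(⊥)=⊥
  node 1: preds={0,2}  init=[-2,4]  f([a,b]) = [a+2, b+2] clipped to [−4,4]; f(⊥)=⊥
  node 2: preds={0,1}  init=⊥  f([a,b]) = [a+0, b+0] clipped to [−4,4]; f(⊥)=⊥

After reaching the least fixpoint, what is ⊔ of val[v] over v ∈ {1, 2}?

[-2,4]

Iteration log — 6 steps:
  step 1. node 0  ⊔preds=⊥  new=⊥  stable
  step 2. node 1  ⊔preds=⊥  new=[-2,4]  stable
  step 3. node 2  ⊔preds=[-2,4]  new=[-2,4]  old=⊥  +wl: 0,1
  step 4. node 0  ⊔preds=[-2,4]  new=[-2,4]  old=⊥  +wl: 2
  step 5. node 1  ⊔preds=[-2,4]  new=[-2,4]  stable
  step 6. node 2  ⊔preds=[-2,4]  new=[-2,4]  stable

Least fixpoint reached:
  node 0: [-2,4]
  node 1: [-2,4]
  node 2: [-2,4]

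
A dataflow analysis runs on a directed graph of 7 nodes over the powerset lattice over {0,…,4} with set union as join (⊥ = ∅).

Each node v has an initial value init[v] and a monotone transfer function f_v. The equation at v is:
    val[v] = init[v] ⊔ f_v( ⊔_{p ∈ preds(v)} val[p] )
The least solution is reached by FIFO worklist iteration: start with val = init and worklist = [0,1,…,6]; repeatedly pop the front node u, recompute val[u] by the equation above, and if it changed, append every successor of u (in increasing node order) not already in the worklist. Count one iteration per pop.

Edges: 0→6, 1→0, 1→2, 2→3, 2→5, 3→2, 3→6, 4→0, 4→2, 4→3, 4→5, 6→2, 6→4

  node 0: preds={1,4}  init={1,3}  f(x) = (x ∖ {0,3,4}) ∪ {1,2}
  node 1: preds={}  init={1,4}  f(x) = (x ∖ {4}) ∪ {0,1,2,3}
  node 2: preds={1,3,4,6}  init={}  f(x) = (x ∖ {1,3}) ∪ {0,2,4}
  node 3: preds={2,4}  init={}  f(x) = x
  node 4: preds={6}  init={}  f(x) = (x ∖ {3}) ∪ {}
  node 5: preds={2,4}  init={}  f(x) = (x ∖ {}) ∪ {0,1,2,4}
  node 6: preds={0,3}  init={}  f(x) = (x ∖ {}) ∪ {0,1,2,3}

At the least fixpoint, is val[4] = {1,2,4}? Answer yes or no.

Trace (16 dequeues):
  [1] u=0 | in {1,4} | out {1,2,3} | prev {1,3} | push {}
  [2] u=1 | in {} | out {0,1,2,3,4} | prev {1,4} | push {0}
  [3] u=2 | in {0,1,2,3,4} | out {0,2,4} | prev {} | push {}
  [4] u=3 | in {0,2,4} | out {0,2,4} | prev {} | push {2}
  [5] u=4 | in {} | out {} | ==
  [6] u=5 | in {0,2,4} | out {0,1,2,4} | prev {} | push {}
  [7] u=6 | in {0,1,2,3,4} | out {0,1,2,3,4} | prev {} | push {4}
  [8] u=0 | in {0,1,2,3,4} | out {1,2,3} | ==
  [9] u=2 | in {0,1,2,3,4} | out {0,2,4} | ==
  [10] u=4 | in {0,1,2,3,4} | out {0,1,2,4} | prev {} | push {0,2,3,5}
  [11] u=0 | in {0,1,2,3,4} | out {1,2,3} | ==
  [12] u=2 | in {0,1,2,3,4} | out {0,2,4} | ==
  [13] u=3 | in {0,1,2,4} | out {0,1,2,4} | prev {0,2,4} | push {2,6}
  [14] u=5 | in {0,1,2,4} | out {0,1,2,4} | ==
  [15] u=2 | in {0,1,2,3,4} | out {0,2,4} | ==
  [16] u=6 | in {0,1,2,3,4} | out {0,1,2,3,4} | ==

Converged values:
  [0] {1,2,3}
  [1] {0,1,2,3,4}
  [2] {0,2,4}
  [3] {0,1,2,4}
  [4] {0,1,2,4}
  [5] {0,1,2,4}
  [6] {0,1,2,3,4}

no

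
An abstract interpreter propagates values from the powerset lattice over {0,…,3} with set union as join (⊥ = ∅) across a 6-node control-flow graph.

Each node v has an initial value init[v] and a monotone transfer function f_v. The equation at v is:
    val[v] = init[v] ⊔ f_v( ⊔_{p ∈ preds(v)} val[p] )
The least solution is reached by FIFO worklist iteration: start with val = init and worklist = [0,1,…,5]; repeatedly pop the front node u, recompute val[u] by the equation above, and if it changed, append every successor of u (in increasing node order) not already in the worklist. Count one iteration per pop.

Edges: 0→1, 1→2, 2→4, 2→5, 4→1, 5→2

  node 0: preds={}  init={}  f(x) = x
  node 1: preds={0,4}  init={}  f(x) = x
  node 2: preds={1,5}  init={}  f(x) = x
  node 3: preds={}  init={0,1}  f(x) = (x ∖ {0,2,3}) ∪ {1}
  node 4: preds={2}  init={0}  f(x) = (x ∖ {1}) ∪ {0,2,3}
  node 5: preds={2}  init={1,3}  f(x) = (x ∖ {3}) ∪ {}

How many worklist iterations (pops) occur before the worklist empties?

11

Trace (11 dequeues):
  [1] u=0 | in {} | out {} | ==
  [2] u=1 | in {0} | out {0} | prev {} | push {}
  [3] u=2 | in {0,1,3} | out {0,1,3} | prev {} | push {}
  [4] u=3 | in {} | out {0,1} | ==
  [5] u=4 | in {0,1,3} | out {0,2,3} | prev {0} | push {1}
  [6] u=5 | in {0,1,3} | out {0,1,3} | prev {1,3} | push {2}
  [7] u=1 | in {0,2,3} | out {0,2,3} | prev {0} | push {}
  [8] u=2 | in {0,1,2,3} | out {0,1,2,3} | prev {0,1,3} | push {4,5}
  [9] u=4 | in {0,1,2,3} | out {0,2,3} | ==
  [10] u=5 | in {0,1,2,3} | out {0,1,2,3} | prev {0,1,3} | push {2}
  [11] u=2 | in {0,1,2,3} | out {0,1,2,3} | ==

Converged values:
  [0] {}
  [1] {0,2,3}
  [2] {0,1,2,3}
  [3] {0,1}
  [4] {0,2,3}
  [5] {0,1,2,3}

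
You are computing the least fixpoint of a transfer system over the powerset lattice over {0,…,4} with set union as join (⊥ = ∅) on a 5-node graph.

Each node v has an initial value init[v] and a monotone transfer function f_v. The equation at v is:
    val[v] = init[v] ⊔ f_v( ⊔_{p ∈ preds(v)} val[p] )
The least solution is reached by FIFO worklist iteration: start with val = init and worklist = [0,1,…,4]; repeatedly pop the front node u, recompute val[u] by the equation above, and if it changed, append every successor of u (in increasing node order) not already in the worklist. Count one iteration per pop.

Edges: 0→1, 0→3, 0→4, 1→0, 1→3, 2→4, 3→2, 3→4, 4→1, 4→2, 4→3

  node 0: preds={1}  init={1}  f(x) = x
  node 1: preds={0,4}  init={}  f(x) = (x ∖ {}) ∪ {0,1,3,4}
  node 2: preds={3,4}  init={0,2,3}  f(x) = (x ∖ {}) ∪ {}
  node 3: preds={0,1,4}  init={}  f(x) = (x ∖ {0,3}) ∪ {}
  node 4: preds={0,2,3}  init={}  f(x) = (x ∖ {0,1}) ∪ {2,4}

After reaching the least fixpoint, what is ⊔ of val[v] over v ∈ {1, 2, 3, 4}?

{0,1,2,3,4}

Iteration log — 15 steps:
  step 1. node 0  ⊔preds={}  new={1}  stable
  step 2. node 1  ⊔preds={1}  new={0,1,3,4}  old={}  +wl: 0
  step 3. node 2  ⊔preds={}  new={0,2,3}  stable
  step 4. node 3  ⊔preds={0,1,3,4}  new={1,4}  old={}  +wl: 2
  step 5. node 4  ⊔preds={0,1,2,3,4}  new={2,3,4}  old={}  +wl: 1,3
  step 6. node 0  ⊔preds={0,1,3,4}  new={0,1,3,4}  old={1}  +wl: 4
  step 7. node 2  ⊔preds={1,2,3,4}  new={0,1,2,3,4}  old={0,2,3}  +wl: 
  step 8. node 1  ⊔preds={0,1,2,3,4}  new={0,1,2,3,4}  old={0,1,3,4}  +wl: 0
  step 9. node 3  ⊔preds={0,1,2,3,4}  new={1,2,4}  old={1,4}  +wl: 2
  step 10. node 4  ⊔preds={0,1,2,3,4}  new={2,3,4}  stable
  step 11. node 0  ⊔preds={0,1,2,3,4}  new={0,1,2,3,4}  old={0,1,3,4}  +wl: 1,3,4
  step 12. node 2  ⊔preds={1,2,3,4}  new={0,1,2,3,4}  stable
  step 13. node 1  ⊔preds={0,1,2,3,4}  new={0,1,2,3,4}  stable
  step 14. node 3  ⊔preds={0,1,2,3,4}  new={1,2,4}  stable
  step 15. node 4  ⊔preds={0,1,2,3,4}  new={2,3,4}  stable

Least fixpoint reached:
  node 0: {0,1,2,3,4}
  node 1: {0,1,2,3,4}
  node 2: {0,1,2,3,4}
  node 3: {1,2,4}
  node 4: {2,3,4}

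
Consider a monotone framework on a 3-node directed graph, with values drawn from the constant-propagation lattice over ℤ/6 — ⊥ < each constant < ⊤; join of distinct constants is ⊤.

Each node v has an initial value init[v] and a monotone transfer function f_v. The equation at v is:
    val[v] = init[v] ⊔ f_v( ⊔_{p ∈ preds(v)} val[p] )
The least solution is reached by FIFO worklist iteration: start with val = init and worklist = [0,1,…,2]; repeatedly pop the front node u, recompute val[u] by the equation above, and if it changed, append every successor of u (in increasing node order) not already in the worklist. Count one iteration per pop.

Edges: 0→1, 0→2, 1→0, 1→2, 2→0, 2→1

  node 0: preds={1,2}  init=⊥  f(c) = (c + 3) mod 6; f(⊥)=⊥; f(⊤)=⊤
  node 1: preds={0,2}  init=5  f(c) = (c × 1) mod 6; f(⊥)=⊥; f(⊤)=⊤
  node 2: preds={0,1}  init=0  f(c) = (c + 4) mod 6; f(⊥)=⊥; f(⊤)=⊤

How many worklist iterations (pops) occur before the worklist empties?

Iteration log — 5 steps:
  step 1. node 0  ⊔preds=⊤  new=⊤  old=⊥  +wl: 
  step 2. node 1  ⊔preds=⊤  new=⊤  old=5  +wl: 0
  step 3. node 2  ⊔preds=⊤  new=⊤  old=0  +wl: 1
  step 4. node 0  ⊔preds=⊤  new=⊤  stable
  step 5. node 1  ⊔preds=⊤  new=⊤  stable

Least fixpoint reached:
  node 0: ⊤
  node 1: ⊤
  node 2: ⊤

5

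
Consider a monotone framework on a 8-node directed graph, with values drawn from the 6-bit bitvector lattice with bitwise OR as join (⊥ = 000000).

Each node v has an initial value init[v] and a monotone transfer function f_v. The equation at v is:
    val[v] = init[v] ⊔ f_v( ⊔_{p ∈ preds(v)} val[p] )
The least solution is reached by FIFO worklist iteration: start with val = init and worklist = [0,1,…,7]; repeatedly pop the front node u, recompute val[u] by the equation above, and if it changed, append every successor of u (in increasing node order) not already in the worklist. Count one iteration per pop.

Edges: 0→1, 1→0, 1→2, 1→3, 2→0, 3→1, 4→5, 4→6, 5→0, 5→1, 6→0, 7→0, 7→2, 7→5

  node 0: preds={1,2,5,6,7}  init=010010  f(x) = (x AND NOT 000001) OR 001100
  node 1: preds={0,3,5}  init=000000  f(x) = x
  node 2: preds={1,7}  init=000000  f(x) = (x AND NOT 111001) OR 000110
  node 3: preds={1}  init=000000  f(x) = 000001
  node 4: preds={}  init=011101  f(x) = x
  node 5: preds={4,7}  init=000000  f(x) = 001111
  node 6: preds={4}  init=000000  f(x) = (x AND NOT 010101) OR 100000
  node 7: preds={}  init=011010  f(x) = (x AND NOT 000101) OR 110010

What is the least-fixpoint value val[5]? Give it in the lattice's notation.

001111

Worklist (14 pops):
  #1 pop 0: in=011010 → 011110 (was 010010); enqueue []
  #2 pop 1: in=011110 → 011110 (was 000000); enqueue [0]
  #3 pop 2: in=011110 → 000110 (was 000000); enqueue []
  #4 pop 3: in=011110 → 000001 (was 000000); enqueue [1]
  #5 pop 4: in=000000 → 011101 (no change)
  #6 pop 5: in=011111 → 001111 (was 000000); enqueue []
  #7 pop 6: in=011101 → 101000 (was 000000); enqueue []
  #8 pop 7: in=000000 → 111010 (was 011010); enqueue [2,5]
  #9 pop 0: in=111111 → 111110 (was 011110); enqueue []
  #10 pop 1: in=111111 → 111111 (was 011110); enqueue [0,3]
  #11 pop 2: in=111111 → 000110 (no change)
  #12 pop 5: in=111111 → 001111 (no change)
  #13 pop 0: in=111111 → 111110 (no change)
  #14 pop 3: in=111111 → 000001 (no change)

Fixpoint:
  val[0] = 111110
  val[1] = 111111
  val[2] = 000110
  val[3] = 000001
  val[4] = 011101
  val[5] = 001111
  val[6] = 101000
  val[7] = 111010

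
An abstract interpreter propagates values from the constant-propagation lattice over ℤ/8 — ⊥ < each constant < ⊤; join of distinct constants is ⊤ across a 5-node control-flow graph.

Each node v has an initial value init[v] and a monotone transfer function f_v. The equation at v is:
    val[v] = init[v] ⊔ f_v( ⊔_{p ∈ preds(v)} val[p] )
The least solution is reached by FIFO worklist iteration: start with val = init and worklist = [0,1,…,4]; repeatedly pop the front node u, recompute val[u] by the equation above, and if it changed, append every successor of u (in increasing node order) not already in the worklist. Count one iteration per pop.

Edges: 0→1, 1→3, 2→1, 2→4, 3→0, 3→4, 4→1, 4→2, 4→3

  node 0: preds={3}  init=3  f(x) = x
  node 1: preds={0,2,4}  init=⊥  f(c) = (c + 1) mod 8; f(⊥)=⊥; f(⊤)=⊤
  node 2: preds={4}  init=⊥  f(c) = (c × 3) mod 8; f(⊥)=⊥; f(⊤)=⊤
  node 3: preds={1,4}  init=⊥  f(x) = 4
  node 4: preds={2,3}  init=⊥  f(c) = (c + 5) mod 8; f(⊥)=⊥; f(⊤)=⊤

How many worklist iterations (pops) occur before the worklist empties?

16

Iteration log — 16 steps:
  step 1. node 0  ⊔preds=⊥  new=3  stable
  step 2. node 1  ⊔preds=3  new=4  old=⊥  +wl: 
  step 3. node 2  ⊔preds=⊥  new=⊥  stable
  step 4. node 3  ⊔preds=4  new=4  old=⊥  +wl: 0
  step 5. node 4  ⊔preds=4  new=1  old=⊥  +wl: 1,2,3
  step 6. node 0  ⊔preds=4  new=⊤  old=3  +wl: 
  step 7. node 1  ⊔preds=⊤  new=⊤  old=4  +wl: 
  step 8. node 2  ⊔preds=1  new=3  old=⊥  +wl: 1,4
  step 9. node 3  ⊔preds=⊤  new=4  stable
  step 10. node 1  ⊔preds=⊤  new=⊤  stable
  step 11. node 4  ⊔preds=⊤  new=⊤  old=1  +wl: 1,2,3
  step 12. node 1  ⊔preds=⊤  new=⊤  stable
  step 13. node 2  ⊔preds=⊤  new=⊤  old=3  +wl: 1,4
  step 14. node 3  ⊔preds=⊤  new=4  stable
  step 15. node 1  ⊔preds=⊤  new=⊤  stable
  step 16. node 4  ⊔preds=⊤  new=⊤  stable

Least fixpoint reached:
  node 0: ⊤
  node 1: ⊤
  node 2: ⊤
  node 3: 4
  node 4: ⊤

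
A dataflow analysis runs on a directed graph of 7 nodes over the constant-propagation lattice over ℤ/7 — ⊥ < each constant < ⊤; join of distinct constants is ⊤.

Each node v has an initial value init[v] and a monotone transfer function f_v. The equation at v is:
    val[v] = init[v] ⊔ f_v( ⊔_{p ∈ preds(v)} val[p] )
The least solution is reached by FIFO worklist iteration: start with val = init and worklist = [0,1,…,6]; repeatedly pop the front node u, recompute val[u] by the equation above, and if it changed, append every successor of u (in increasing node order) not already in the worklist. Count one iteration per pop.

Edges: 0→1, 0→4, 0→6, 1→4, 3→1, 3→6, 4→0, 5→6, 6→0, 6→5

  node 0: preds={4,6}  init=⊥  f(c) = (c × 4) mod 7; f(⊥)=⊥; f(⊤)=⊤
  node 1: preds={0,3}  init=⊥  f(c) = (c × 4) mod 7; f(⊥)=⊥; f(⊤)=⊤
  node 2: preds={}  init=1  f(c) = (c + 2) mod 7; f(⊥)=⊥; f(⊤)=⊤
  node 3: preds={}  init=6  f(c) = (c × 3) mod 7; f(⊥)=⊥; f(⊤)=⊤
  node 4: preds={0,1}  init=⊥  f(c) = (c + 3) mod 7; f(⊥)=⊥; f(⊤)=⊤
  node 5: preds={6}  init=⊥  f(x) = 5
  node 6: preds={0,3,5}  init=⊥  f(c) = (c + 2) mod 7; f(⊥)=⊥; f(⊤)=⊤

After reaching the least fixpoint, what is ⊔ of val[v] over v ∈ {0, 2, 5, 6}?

⊤

Iteration log — 13 steps:
  step 1. node 0  ⊔preds=⊥  new=⊥  stable
  step 2. node 1  ⊔preds=6  new=3  old=⊥  +wl: 
  step 3. node 2  ⊔preds=⊥  new=1  stable
  step 4. node 3  ⊔preds=⊥  new=6  stable
  step 5. node 4  ⊔preds=3  new=6  old=⊥  +wl: 0
  step 6. node 5  ⊔preds=⊥  new=5  old=⊥  +wl: 
  step 7. node 6  ⊔preds=⊤  new=⊤  old=⊥  +wl: 5
  step 8. node 0  ⊔preds=⊤  new=⊤  old=⊥  +wl: 1,4,6
  step 9. node 5  ⊔preds=⊤  new=5  stable
  step 10. node 1  ⊔preds=⊤  new=⊤  old=3  +wl: 
  step 11. node 4  ⊔preds=⊤  new=⊤  old=6  +wl: 0
  step 12. node 6  ⊔preds=⊤  new=⊤  stable
  step 13. node 0  ⊔preds=⊤  new=⊤  stable

Least fixpoint reached:
  node 0: ⊤
  node 1: ⊤
  node 2: 1
  node 3: 6
  node 4: ⊤
  node 5: 5
  node 6: ⊤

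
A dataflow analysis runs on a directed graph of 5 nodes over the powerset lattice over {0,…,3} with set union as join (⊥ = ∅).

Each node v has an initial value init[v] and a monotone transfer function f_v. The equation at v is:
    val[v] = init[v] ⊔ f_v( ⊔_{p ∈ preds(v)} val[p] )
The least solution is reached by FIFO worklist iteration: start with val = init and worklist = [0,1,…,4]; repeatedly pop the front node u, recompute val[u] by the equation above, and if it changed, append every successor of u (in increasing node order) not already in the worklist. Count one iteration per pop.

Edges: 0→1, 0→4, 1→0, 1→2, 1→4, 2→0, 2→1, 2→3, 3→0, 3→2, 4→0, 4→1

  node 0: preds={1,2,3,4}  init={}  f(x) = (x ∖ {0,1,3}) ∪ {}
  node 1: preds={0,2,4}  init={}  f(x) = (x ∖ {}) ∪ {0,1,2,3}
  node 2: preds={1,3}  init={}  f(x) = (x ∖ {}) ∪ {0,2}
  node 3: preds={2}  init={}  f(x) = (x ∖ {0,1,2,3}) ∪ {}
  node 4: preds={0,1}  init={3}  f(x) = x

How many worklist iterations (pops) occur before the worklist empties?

8

Iteration log — 8 steps:
  step 1. node 0  ⊔preds={3}  new={}  stable
  step 2. node 1  ⊔preds={3}  new={0,1,2,3}  old={}  +wl: 0
  step 3. node 2  ⊔preds={0,1,2,3}  new={0,1,2,3}  old={}  +wl: 1
  step 4. node 3  ⊔preds={0,1,2,3}  new={}  stable
  step 5. node 4  ⊔preds={0,1,2,3}  new={0,1,2,3}  old={3}  +wl: 
  step 6. node 0  ⊔preds={0,1,2,3}  new={2}  old={}  +wl: 4
  step 7. node 1  ⊔preds={0,1,2,3}  new={0,1,2,3}  stable
  step 8. node 4  ⊔preds={0,1,2,3}  new={0,1,2,3}  stable

Least fixpoint reached:
  node 0: {2}
  node 1: {0,1,2,3}
  node 2: {0,1,2,3}
  node 3: {}
  node 4: {0,1,2,3}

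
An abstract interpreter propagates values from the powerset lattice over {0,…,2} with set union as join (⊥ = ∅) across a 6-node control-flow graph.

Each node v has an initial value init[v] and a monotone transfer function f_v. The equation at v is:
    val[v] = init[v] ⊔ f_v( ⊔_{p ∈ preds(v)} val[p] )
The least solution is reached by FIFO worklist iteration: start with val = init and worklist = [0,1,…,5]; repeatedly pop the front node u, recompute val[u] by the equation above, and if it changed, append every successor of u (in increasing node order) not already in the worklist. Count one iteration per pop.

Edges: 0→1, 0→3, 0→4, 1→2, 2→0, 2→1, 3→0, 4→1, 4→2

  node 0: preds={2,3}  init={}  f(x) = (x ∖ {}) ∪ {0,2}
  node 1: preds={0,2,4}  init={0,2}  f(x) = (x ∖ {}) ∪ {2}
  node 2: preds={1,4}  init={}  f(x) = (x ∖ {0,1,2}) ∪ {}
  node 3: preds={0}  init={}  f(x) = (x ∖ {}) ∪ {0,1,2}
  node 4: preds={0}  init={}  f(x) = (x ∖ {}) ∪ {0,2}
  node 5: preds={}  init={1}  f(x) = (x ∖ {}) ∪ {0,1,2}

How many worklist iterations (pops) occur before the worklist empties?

13

Trace (13 dequeues):
  [1] u=0 | in {} | out {0,2} | prev {} | push {}
  [2] u=1 | in {0,2} | out {0,2} | ==
  [3] u=2 | in {0,2} | out {} | ==
  [4] u=3 | in {0,2} | out {0,1,2} | prev {} | push {0}
  [5] u=4 | in {0,2} | out {0,2} | prev {} | push {1,2}
  [6] u=5 | in {} | out {0,1,2} | prev {1} | push {}
  [7] u=0 | in {0,1,2} | out {0,1,2} | prev {0,2} | push {3,4}
  [8] u=1 | in {0,1,2} | out {0,1,2} | prev {0,2} | push {}
  [9] u=2 | in {0,1,2} | out {} | ==
  [10] u=3 | in {0,1,2} | out {0,1,2} | ==
  [11] u=4 | in {0,1,2} | out {0,1,2} | prev {0,2} | push {1,2}
  [12] u=1 | in {0,1,2} | out {0,1,2} | ==
  [13] u=2 | in {0,1,2} | out {} | ==

Converged values:
  [0] {0,1,2}
  [1] {0,1,2}
  [2] {}
  [3] {0,1,2}
  [4] {0,1,2}
  [5] {0,1,2}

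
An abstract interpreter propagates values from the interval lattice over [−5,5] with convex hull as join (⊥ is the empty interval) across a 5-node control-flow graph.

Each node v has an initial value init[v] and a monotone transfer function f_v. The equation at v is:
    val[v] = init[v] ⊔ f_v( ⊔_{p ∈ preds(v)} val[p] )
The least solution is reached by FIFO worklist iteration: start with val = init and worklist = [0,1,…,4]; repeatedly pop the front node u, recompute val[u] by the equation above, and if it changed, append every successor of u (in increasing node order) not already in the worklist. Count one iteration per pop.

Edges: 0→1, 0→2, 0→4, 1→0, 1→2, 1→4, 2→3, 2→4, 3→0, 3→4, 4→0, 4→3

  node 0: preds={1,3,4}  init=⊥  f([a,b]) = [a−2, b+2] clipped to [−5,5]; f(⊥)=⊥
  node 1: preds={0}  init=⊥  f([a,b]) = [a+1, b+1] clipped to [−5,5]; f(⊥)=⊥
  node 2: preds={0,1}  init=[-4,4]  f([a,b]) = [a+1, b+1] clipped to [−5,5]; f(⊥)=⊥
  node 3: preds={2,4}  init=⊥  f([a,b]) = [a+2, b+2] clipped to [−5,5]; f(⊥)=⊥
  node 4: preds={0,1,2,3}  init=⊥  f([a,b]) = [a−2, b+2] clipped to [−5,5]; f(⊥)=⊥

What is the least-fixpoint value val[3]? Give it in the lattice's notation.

[-3,5]

Worklist (12 pops):
  #1 pop 0: in=⊥ → ⊥ (no change)
  #2 pop 1: in=⊥ → ⊥ (no change)
  #3 pop 2: in=⊥ → [-4,4] (no change)
  #4 pop 3: in=[-4,4] → [-2,5] (was ⊥); enqueue [0]
  #5 pop 4: in=[-4,5] → [-5,5] (was ⊥); enqueue [3]
  #6 pop 0: in=[-5,5] → [-5,5] (was ⊥); enqueue [1,2,4]
  #7 pop 3: in=[-5,5] → [-3,5] (was [-2,5]); enqueue [0]
  #8 pop 1: in=[-5,5] → [-4,5] (was ⊥); enqueue []
  #9 pop 2: in=[-5,5] → [-4,5] (was [-4,4]); enqueue [3]
  #10 pop 4: in=[-5,5] → [-5,5] (no change)
  #11 pop 0: in=[-5,5] → [-5,5] (no change)
  #12 pop 3: in=[-5,5] → [-3,5] (no change)

Fixpoint:
  val[0] = [-5,5]
  val[1] = [-4,5]
  val[2] = [-4,5]
  val[3] = [-3,5]
  val[4] = [-5,5]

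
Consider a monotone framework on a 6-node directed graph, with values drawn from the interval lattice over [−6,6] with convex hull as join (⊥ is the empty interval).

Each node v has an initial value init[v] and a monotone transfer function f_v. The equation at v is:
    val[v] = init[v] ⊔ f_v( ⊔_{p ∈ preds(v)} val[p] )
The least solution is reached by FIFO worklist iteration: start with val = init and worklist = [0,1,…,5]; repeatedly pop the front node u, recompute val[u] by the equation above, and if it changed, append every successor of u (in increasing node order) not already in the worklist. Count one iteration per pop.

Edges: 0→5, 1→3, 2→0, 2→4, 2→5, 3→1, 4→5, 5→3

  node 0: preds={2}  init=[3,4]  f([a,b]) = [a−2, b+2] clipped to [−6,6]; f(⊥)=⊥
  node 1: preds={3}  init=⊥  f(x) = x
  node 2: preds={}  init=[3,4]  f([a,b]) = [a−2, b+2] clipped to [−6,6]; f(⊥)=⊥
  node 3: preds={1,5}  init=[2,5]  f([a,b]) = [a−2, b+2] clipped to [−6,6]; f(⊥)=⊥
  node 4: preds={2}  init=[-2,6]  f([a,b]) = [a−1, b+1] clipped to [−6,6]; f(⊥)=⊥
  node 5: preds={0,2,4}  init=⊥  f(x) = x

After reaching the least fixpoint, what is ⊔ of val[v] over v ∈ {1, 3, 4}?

[-6,6]

Worklist (12 pops):
  #1 pop 0: in=[3,4] → [1,6] (was [3,4]); enqueue []
  #2 pop 1: in=[2,5] → [2,5] (was ⊥); enqueue []
  #3 pop 2: in=⊥ → [3,4] (no change)
  #4 pop 3: in=[2,5] → [0,6] (was [2,5]); enqueue [1]
  #5 pop 4: in=[3,4] → [-2,6] (no change)
  #6 pop 5: in=[-2,6] → [-2,6] (was ⊥); enqueue [3]
  #7 pop 1: in=[0,6] → [0,6] (was [2,5]); enqueue []
  #8 pop 3: in=[-2,6] → [-4,6] (was [0,6]); enqueue [1]
  #9 pop 1: in=[-4,6] → [-4,6] (was [0,6]); enqueue [3]
  #10 pop 3: in=[-4,6] → [-6,6] (was [-4,6]); enqueue [1]
  #11 pop 1: in=[-6,6] → [-6,6] (was [-4,6]); enqueue [3]
  #12 pop 3: in=[-6,6] → [-6,6] (no change)

Fixpoint:
  val[0] = [1,6]
  val[1] = [-6,6]
  val[2] = [3,4]
  val[3] = [-6,6]
  val[4] = [-2,6]
  val[5] = [-2,6]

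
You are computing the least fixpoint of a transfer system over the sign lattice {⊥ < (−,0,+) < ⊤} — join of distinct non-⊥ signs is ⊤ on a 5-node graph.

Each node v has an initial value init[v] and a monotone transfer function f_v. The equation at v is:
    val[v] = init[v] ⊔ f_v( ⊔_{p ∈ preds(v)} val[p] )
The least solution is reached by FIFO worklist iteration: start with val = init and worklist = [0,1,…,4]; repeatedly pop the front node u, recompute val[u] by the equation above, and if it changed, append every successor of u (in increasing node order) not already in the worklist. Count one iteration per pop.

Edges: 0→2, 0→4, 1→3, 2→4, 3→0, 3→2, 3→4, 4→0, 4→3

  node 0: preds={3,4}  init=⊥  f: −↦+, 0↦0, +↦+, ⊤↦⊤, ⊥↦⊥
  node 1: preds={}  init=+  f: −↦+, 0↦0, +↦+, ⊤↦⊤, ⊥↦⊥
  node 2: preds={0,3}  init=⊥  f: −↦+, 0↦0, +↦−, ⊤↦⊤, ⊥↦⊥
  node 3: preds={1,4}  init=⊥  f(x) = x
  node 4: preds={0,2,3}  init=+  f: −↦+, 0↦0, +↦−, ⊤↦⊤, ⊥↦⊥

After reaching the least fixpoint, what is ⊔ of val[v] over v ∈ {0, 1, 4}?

⊤

Iteration log — 11 steps:
  step 1. node 0  ⊔preds=+  new=+  old=⊥  +wl: 
  step 2. node 1  ⊔preds=⊥  new=+  stable
  step 3. node 2  ⊔preds=+  new=−  old=⊥  +wl: 
  step 4. node 3  ⊔preds=+  new=+  old=⊥  +wl: 0,2
  step 5. node 4  ⊔preds=⊤  new=⊤  old=+  +wl: 3
  step 6. node 0  ⊔preds=⊤  new=⊤  old=+  +wl: 4
  step 7. node 2  ⊔preds=⊤  new=⊤  old=−  +wl: 
  step 8. node 3  ⊔preds=⊤  new=⊤  old=+  +wl: 0,2
  step 9. node 4  ⊔preds=⊤  new=⊤  stable
  step 10. node 0  ⊔preds=⊤  new=⊤  stable
  step 11. node 2  ⊔preds=⊤  new=⊤  stable

Least fixpoint reached:
  node 0: ⊤
  node 1: +
  node 2: ⊤
  node 3: ⊤
  node 4: ⊤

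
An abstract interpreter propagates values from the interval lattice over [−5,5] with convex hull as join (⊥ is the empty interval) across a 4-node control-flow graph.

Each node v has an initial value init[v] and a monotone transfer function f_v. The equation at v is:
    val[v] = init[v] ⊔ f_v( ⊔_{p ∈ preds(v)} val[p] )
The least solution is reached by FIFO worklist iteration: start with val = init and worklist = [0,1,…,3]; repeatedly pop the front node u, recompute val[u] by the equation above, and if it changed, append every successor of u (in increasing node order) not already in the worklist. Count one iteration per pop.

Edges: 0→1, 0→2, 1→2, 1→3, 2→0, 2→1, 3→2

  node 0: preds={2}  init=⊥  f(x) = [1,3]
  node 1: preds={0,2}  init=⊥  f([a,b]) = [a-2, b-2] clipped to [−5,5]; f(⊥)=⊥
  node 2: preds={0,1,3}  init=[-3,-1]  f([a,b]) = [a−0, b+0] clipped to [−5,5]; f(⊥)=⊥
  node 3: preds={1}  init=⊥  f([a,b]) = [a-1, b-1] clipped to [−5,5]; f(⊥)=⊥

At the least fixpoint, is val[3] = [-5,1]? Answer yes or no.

no

Trace (7 dequeues):
  [1] u=0 | in [-3,-1] | out [1,3] | prev ⊥ | push {}
  [2] u=1 | in [-3,3] | out [-5,1] | prev ⊥ | push {}
  [3] u=2 | in [-5,3] | out [-5,3] | prev [-3,-1] | push {0,1}
  [4] u=3 | in [-5,1] | out [-5,0] | prev ⊥ | push {2}
  [5] u=0 | in [-5,3] | out [1,3] | ==
  [6] u=1 | in [-5,3] | out [-5,1] | ==
  [7] u=2 | in [-5,3] | out [-5,3] | ==

Converged values:
  [0] [1,3]
  [1] [-5,1]
  [2] [-5,3]
  [3] [-5,0]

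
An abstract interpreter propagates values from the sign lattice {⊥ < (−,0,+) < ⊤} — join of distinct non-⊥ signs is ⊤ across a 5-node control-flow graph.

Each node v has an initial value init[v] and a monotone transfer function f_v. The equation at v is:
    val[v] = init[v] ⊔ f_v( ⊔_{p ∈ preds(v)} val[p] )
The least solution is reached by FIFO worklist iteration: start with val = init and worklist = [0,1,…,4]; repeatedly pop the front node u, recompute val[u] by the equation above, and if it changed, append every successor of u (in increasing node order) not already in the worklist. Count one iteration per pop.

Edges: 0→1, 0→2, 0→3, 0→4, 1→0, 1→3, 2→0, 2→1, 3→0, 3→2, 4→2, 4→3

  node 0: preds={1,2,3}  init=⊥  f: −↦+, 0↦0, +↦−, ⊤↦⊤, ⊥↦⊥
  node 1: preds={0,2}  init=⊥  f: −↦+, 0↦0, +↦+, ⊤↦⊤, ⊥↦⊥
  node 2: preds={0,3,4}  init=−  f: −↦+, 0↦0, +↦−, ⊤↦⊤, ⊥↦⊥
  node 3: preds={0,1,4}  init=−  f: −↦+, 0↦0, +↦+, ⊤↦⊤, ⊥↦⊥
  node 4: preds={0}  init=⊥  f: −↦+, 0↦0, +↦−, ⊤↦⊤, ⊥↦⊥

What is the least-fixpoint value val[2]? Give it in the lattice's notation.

⊤

Worklist (12 pops):
  #1 pop 0: in=− → + (was ⊥); enqueue []
  #2 pop 1: in=⊤ → ⊤ (was ⊥); enqueue [0]
  #3 pop 2: in=⊤ → ⊤ (was −); enqueue [1]
  #4 pop 3: in=⊤ → ⊤ (was −); enqueue [2]
  #5 pop 4: in=+ → − (was ⊥); enqueue [3]
  #6 pop 0: in=⊤ → ⊤ (was +); enqueue [4]
  #7 pop 1: in=⊤ → ⊤ (no change)
  #8 pop 2: in=⊤ → ⊤ (no change)
  #9 pop 3: in=⊤ → ⊤ (no change)
  #10 pop 4: in=⊤ → ⊤ (was −); enqueue [2,3]
  #11 pop 2: in=⊤ → ⊤ (no change)
  #12 pop 3: in=⊤ → ⊤ (no change)

Fixpoint:
  val[0] = ⊤
  val[1] = ⊤
  val[2] = ⊤
  val[3] = ⊤
  val[4] = ⊤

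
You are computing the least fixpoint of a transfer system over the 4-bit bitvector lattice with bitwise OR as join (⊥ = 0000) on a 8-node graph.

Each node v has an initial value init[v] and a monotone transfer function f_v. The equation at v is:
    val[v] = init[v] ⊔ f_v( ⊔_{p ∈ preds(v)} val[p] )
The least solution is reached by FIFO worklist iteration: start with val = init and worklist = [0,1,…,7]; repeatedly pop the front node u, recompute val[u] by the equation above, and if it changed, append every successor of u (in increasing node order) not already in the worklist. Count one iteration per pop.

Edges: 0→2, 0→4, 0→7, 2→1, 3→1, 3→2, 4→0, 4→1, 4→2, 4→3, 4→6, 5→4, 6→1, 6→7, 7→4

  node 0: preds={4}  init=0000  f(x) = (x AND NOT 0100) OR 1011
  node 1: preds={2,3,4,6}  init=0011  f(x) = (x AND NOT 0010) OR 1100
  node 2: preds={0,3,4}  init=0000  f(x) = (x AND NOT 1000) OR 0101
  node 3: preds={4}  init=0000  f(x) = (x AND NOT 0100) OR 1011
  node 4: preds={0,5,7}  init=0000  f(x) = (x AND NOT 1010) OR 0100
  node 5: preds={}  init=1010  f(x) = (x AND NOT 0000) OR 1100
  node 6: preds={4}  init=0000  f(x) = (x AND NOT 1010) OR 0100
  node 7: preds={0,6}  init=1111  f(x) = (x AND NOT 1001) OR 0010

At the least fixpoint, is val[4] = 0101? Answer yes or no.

yes

Trace (13 dequeues):
  [1] u=0 | in 0000 | out 1011 | prev 0000 | push {}
  [2] u=1 | in 0000 | out 1111 | prev 0011 | push {}
  [3] u=2 | in 1011 | out 0111 | prev 0000 | push {1}
  [4] u=3 | in 0000 | out 1011 | prev 0000 | push {2}
  [5] u=4 | in 1111 | out 0101 | prev 0000 | push {0,3}
  [6] u=5 | in 0000 | out 1110 | prev 1010 | push {4}
  [7] u=6 | in 0101 | out 0101 | prev 0000 | push {}
  [8] u=7 | in 1111 | out 1111 | ==
  [9] u=1 | in 1111 | out 1111 | ==
  [10] u=2 | in 1111 | out 0111 | ==
  [11] u=0 | in 0101 | out 1011 | ==
  [12] u=3 | in 0101 | out 1011 | ==
  [13] u=4 | in 1111 | out 0101 | ==

Converged values:
  [0] 1011
  [1] 1111
  [2] 0111
  [3] 1011
  [4] 0101
  [5] 1110
  [6] 0101
  [7] 1111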